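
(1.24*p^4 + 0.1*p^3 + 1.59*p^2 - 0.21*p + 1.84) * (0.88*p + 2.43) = 1.0912*p^5 + 3.1012*p^4 + 1.6422*p^3 + 3.6789*p^2 + 1.1089*p + 4.4712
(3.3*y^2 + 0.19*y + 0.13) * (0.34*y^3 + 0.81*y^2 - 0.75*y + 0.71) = 1.122*y^5 + 2.7376*y^4 - 2.2769*y^3 + 2.3058*y^2 + 0.0374*y + 0.0923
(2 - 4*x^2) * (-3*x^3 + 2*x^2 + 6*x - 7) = 12*x^5 - 8*x^4 - 30*x^3 + 32*x^2 + 12*x - 14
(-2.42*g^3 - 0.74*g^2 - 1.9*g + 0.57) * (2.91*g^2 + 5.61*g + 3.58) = -7.0422*g^5 - 15.7296*g^4 - 18.344*g^3 - 11.6495*g^2 - 3.6043*g + 2.0406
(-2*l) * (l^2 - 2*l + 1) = -2*l^3 + 4*l^2 - 2*l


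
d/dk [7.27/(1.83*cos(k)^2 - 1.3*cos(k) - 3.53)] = (26.6082*cos(k) - 9.451)*sin(k)/(-1.83*cos(k)^2 + 1.3*cos(k) + 3.53)^2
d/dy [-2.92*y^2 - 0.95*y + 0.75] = -5.84*y - 0.95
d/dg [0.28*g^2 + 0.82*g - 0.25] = 0.56*g + 0.82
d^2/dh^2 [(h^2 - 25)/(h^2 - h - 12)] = 2*(h^3 - 39*h^2 + 75*h - 181)/(h^6 - 3*h^5 - 33*h^4 + 71*h^3 + 396*h^2 - 432*h - 1728)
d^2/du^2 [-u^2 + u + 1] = -2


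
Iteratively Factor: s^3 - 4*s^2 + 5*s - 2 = (s - 1)*(s^2 - 3*s + 2) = (s - 1)^2*(s - 2)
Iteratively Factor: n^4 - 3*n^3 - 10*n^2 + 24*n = (n + 3)*(n^3 - 6*n^2 + 8*n) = (n - 2)*(n + 3)*(n^2 - 4*n) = (n - 4)*(n - 2)*(n + 3)*(n)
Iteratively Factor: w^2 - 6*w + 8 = (w - 4)*(w - 2)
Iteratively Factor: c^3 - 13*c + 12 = (c - 3)*(c^2 + 3*c - 4) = (c - 3)*(c - 1)*(c + 4)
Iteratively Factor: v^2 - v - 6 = (v - 3)*(v + 2)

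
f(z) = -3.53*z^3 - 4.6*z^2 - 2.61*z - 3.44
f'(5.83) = -416.19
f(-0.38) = -2.92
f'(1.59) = -44.01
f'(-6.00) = -328.65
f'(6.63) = -529.11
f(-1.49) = 1.91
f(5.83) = -874.49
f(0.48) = -6.14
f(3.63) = -242.38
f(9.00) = -2972.90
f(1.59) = -33.41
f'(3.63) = -175.55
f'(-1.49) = -12.41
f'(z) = -10.59*z^2 - 9.2*z - 2.61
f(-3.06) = 62.62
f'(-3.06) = -73.62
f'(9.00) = -943.20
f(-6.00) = 609.10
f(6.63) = -1251.71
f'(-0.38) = -0.64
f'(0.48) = -9.47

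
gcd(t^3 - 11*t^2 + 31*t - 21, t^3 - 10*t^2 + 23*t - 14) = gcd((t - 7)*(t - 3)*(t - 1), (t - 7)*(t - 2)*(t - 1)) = t^2 - 8*t + 7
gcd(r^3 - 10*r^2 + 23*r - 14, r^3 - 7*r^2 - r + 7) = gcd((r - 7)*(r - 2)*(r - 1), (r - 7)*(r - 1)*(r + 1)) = r^2 - 8*r + 7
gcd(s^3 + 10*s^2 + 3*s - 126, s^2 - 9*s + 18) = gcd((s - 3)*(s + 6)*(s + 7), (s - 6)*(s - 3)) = s - 3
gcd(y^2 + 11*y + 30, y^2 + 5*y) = y + 5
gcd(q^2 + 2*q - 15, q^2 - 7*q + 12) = q - 3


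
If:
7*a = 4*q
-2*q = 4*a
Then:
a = 0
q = 0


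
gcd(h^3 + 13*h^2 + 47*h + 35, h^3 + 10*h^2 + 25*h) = h + 5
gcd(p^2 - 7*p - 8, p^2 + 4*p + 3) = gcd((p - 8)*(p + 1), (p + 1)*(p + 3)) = p + 1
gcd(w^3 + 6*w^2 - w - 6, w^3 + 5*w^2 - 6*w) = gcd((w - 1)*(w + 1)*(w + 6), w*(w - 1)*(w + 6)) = w^2 + 5*w - 6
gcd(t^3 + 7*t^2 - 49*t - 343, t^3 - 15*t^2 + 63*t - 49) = t - 7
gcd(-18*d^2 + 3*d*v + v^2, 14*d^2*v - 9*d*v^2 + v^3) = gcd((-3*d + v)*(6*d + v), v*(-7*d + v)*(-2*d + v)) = 1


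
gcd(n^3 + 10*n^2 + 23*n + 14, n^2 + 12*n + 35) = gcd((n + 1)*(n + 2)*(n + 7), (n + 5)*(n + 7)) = n + 7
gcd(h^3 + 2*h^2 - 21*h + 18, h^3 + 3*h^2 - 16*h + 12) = h^2 + 5*h - 6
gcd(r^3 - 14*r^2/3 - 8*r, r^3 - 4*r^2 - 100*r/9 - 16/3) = r^2 - 14*r/3 - 8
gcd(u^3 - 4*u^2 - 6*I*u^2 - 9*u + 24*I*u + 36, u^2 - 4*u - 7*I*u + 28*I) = u - 4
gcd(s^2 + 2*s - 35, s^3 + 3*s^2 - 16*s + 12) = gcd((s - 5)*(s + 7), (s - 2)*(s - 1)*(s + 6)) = 1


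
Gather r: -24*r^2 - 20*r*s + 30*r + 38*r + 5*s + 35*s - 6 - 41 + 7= -24*r^2 + r*(68 - 20*s) + 40*s - 40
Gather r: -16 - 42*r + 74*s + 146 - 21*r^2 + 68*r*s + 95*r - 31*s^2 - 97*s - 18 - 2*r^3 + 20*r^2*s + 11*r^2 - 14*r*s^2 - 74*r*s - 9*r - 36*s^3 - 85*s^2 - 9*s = -2*r^3 + r^2*(20*s - 10) + r*(-14*s^2 - 6*s + 44) - 36*s^3 - 116*s^2 - 32*s + 112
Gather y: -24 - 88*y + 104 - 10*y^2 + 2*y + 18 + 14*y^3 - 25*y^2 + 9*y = 14*y^3 - 35*y^2 - 77*y + 98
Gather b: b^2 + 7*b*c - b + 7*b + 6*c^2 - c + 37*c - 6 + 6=b^2 + b*(7*c + 6) + 6*c^2 + 36*c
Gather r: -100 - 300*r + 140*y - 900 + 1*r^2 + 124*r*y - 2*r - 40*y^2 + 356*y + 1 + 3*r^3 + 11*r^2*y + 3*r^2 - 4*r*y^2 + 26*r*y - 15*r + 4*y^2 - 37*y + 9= 3*r^3 + r^2*(11*y + 4) + r*(-4*y^2 + 150*y - 317) - 36*y^2 + 459*y - 990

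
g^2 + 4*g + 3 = (g + 1)*(g + 3)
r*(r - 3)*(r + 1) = r^3 - 2*r^2 - 3*r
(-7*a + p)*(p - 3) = -7*a*p + 21*a + p^2 - 3*p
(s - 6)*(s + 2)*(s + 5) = s^3 + s^2 - 32*s - 60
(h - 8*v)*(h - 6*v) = h^2 - 14*h*v + 48*v^2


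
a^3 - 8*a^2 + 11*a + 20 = (a - 5)*(a - 4)*(a + 1)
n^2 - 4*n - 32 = (n - 8)*(n + 4)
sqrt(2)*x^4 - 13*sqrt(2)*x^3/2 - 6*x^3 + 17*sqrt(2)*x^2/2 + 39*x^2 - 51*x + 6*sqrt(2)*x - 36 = (x - 4)*(x - 3)*(x - 3*sqrt(2))*(sqrt(2)*x + sqrt(2)/2)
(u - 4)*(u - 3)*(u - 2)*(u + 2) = u^4 - 7*u^3 + 8*u^2 + 28*u - 48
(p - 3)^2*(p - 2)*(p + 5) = p^4 - 3*p^3 - 19*p^2 + 87*p - 90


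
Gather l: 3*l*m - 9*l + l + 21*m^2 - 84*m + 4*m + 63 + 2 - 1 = l*(3*m - 8) + 21*m^2 - 80*m + 64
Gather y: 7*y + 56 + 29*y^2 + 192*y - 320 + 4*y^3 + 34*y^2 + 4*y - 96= 4*y^3 + 63*y^2 + 203*y - 360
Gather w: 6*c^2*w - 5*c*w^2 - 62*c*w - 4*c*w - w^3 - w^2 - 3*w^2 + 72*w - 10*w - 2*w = -w^3 + w^2*(-5*c - 4) + w*(6*c^2 - 66*c + 60)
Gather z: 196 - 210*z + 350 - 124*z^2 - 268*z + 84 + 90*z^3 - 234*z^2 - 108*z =90*z^3 - 358*z^2 - 586*z + 630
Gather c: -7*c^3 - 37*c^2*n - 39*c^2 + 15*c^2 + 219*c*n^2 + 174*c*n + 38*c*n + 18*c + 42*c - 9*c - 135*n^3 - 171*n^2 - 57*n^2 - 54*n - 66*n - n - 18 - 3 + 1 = -7*c^3 + c^2*(-37*n - 24) + c*(219*n^2 + 212*n + 51) - 135*n^3 - 228*n^2 - 121*n - 20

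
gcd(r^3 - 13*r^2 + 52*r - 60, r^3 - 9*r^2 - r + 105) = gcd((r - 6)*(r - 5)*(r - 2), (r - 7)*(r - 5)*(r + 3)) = r - 5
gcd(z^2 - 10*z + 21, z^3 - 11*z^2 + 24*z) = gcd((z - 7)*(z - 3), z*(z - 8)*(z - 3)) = z - 3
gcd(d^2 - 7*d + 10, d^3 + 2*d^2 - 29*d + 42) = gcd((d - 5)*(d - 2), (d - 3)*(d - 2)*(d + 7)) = d - 2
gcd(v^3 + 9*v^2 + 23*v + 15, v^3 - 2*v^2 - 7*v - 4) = v + 1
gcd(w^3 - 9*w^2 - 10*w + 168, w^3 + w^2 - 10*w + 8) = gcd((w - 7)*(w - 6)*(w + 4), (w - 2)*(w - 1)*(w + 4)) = w + 4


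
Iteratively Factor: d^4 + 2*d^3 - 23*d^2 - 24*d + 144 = (d + 4)*(d^3 - 2*d^2 - 15*d + 36) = (d - 3)*(d + 4)*(d^2 + d - 12) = (d - 3)*(d + 4)^2*(d - 3)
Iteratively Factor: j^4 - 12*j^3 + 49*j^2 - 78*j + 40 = (j - 2)*(j^3 - 10*j^2 + 29*j - 20) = (j - 5)*(j - 2)*(j^2 - 5*j + 4) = (j - 5)*(j - 2)*(j - 1)*(j - 4)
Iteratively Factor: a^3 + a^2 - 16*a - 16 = (a + 4)*(a^2 - 3*a - 4) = (a + 1)*(a + 4)*(a - 4)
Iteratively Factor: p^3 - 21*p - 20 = (p - 5)*(p^2 + 5*p + 4) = (p - 5)*(p + 1)*(p + 4)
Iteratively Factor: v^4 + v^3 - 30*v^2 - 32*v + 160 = (v - 2)*(v^3 + 3*v^2 - 24*v - 80) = (v - 2)*(v + 4)*(v^2 - v - 20) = (v - 2)*(v + 4)^2*(v - 5)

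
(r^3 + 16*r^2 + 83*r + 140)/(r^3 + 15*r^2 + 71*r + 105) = (r + 4)/(r + 3)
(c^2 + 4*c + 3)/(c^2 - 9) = (c + 1)/(c - 3)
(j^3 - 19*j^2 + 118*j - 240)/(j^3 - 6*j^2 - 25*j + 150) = (j - 8)/(j + 5)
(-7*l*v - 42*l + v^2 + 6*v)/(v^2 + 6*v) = (-7*l + v)/v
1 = 1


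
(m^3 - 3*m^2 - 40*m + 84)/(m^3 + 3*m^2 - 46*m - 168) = (m - 2)/(m + 4)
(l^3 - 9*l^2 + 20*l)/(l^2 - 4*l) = l - 5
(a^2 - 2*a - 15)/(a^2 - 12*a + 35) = (a + 3)/(a - 7)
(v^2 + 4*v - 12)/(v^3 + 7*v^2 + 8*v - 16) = (v^2 + 4*v - 12)/(v^3 + 7*v^2 + 8*v - 16)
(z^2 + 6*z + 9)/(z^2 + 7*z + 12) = (z + 3)/(z + 4)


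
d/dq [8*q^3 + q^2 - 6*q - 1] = 24*q^2 + 2*q - 6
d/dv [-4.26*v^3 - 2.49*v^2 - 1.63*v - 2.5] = -12.78*v^2 - 4.98*v - 1.63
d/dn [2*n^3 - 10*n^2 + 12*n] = 6*n^2 - 20*n + 12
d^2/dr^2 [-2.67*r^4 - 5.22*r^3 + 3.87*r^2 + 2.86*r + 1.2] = -32.04*r^2 - 31.32*r + 7.74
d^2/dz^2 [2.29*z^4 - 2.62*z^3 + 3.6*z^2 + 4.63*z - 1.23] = 27.48*z^2 - 15.72*z + 7.2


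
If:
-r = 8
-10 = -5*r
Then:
No Solution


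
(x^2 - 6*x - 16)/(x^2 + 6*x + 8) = (x - 8)/(x + 4)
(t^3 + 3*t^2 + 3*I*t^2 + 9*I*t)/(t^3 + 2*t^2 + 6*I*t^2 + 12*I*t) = (t^2 + t*(3 + 3*I) + 9*I)/(t^2 + t*(2 + 6*I) + 12*I)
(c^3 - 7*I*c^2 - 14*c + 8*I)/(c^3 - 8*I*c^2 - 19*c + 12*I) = (c - 2*I)/(c - 3*I)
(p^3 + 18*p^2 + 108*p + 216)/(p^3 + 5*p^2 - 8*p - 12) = (p^2 + 12*p + 36)/(p^2 - p - 2)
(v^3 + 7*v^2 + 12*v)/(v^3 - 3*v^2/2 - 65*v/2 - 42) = 2*v*(v + 3)/(2*v^2 - 11*v - 21)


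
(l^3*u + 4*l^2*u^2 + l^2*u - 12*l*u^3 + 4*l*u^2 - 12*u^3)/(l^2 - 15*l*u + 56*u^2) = u*(l^3 + 4*l^2*u + l^2 - 12*l*u^2 + 4*l*u - 12*u^2)/(l^2 - 15*l*u + 56*u^2)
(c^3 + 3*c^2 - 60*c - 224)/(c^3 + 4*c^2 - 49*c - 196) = (c - 8)/(c - 7)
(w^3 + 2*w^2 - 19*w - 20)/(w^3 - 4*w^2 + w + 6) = (w^2 + w - 20)/(w^2 - 5*w + 6)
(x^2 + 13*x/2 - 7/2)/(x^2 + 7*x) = (x - 1/2)/x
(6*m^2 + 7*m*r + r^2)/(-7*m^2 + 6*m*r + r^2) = (6*m^2 + 7*m*r + r^2)/(-7*m^2 + 6*m*r + r^2)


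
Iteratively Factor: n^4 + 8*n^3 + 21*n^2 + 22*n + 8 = (n + 1)*(n^3 + 7*n^2 + 14*n + 8) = (n + 1)^2*(n^2 + 6*n + 8) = (n + 1)^2*(n + 4)*(n + 2)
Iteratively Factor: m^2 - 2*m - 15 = (m - 5)*(m + 3)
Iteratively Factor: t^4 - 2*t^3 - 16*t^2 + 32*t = (t + 4)*(t^3 - 6*t^2 + 8*t) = (t - 4)*(t + 4)*(t^2 - 2*t) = (t - 4)*(t - 2)*(t + 4)*(t)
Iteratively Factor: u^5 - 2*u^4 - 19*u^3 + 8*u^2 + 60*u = (u - 2)*(u^4 - 19*u^2 - 30*u) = (u - 2)*(u + 3)*(u^3 - 3*u^2 - 10*u) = (u - 5)*(u - 2)*(u + 3)*(u^2 + 2*u) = (u - 5)*(u - 2)*(u + 2)*(u + 3)*(u)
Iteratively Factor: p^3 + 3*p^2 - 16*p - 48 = (p - 4)*(p^2 + 7*p + 12) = (p - 4)*(p + 4)*(p + 3)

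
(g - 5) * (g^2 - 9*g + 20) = g^3 - 14*g^2 + 65*g - 100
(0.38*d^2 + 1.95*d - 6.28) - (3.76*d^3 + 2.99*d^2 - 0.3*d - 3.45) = -3.76*d^3 - 2.61*d^2 + 2.25*d - 2.83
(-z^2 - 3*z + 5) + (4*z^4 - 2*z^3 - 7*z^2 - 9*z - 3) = 4*z^4 - 2*z^3 - 8*z^2 - 12*z + 2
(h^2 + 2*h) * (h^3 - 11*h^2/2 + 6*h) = h^5 - 7*h^4/2 - 5*h^3 + 12*h^2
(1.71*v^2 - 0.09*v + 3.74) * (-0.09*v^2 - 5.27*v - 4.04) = -0.1539*v^4 - 9.0036*v^3 - 6.7707*v^2 - 19.3462*v - 15.1096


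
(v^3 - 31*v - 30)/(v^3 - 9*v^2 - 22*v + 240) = (v + 1)/(v - 8)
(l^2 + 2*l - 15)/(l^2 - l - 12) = (-l^2 - 2*l + 15)/(-l^2 + l + 12)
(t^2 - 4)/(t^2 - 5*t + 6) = (t + 2)/(t - 3)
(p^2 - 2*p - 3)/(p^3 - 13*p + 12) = (p + 1)/(p^2 + 3*p - 4)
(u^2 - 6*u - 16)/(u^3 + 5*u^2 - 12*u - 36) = (u - 8)/(u^2 + 3*u - 18)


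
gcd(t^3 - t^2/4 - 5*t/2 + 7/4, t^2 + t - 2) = t - 1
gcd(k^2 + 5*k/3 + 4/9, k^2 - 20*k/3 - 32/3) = k + 4/3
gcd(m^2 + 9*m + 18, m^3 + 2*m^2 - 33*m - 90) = m + 3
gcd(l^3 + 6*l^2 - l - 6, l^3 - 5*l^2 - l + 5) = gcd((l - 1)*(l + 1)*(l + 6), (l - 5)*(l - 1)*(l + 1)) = l^2 - 1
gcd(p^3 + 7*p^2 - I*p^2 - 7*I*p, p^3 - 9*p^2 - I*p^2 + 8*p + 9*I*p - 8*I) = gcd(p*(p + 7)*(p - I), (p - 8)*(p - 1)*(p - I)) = p - I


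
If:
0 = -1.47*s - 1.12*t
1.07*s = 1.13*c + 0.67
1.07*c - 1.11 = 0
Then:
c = 1.04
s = 1.72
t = -2.26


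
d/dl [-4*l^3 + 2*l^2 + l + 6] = -12*l^2 + 4*l + 1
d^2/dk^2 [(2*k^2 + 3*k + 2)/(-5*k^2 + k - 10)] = 2*(-85*k^3 + 150*k^2 + 480*k - 132)/(125*k^6 - 75*k^5 + 765*k^4 - 301*k^3 + 1530*k^2 - 300*k + 1000)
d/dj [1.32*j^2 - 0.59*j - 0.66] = 2.64*j - 0.59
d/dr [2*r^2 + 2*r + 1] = 4*r + 2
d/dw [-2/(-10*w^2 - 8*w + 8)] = 2*(-5*w - 2)/(5*w^2 + 4*w - 4)^2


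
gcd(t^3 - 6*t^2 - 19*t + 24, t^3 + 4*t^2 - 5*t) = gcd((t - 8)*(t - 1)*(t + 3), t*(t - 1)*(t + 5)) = t - 1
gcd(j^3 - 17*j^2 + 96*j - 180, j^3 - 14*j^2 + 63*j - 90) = j^2 - 11*j + 30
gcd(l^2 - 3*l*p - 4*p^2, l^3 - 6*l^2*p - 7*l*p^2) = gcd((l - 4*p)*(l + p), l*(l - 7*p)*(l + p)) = l + p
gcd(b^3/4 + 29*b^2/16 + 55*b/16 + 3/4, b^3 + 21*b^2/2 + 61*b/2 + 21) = 1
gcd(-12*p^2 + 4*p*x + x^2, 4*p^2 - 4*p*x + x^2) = -2*p + x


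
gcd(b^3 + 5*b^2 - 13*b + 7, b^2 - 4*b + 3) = b - 1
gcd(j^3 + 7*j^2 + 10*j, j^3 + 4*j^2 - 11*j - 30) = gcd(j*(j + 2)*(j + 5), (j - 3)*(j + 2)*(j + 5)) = j^2 + 7*j + 10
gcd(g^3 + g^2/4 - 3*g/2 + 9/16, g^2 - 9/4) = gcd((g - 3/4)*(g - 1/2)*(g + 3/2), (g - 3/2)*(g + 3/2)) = g + 3/2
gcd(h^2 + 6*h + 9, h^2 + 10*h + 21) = h + 3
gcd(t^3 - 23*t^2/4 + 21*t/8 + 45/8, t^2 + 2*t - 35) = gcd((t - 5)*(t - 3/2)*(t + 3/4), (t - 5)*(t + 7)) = t - 5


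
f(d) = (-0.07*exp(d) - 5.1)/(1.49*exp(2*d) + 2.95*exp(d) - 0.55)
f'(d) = (-0.07*exp(d) - 5.1)*(-2.98*exp(2*d) - 2.95*exp(d))/(1.49*exp(2*d) + 2.95*exp(d) - 0.55)^2 - 0.07*exp(d)/(1.49*exp(2*d) + 2.95*exp(d) - 0.55) = (0.1043*exp(2*d) + 15.198*exp(d) + 15.0835)*exp(d)/(2.2201*exp(4*d) + 8.791*exp(3*d) + 7.0635*exp(2*d) - 3.245*exp(d) + 0.3025)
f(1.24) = -0.19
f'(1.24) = 0.32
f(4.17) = -0.00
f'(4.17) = 0.00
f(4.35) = -0.00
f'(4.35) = 0.00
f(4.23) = -0.00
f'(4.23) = 0.00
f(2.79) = -0.01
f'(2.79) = 0.02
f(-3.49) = 11.12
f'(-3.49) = 2.25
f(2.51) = -0.02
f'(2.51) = 0.04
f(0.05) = -1.23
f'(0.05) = 1.86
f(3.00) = -0.00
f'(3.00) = 0.02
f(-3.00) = 12.78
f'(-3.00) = 4.94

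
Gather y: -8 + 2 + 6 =0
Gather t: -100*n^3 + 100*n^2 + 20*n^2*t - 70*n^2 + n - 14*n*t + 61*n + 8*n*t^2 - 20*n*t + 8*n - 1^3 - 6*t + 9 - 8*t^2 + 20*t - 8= -100*n^3 + 30*n^2 + 70*n + t^2*(8*n - 8) + t*(20*n^2 - 34*n + 14)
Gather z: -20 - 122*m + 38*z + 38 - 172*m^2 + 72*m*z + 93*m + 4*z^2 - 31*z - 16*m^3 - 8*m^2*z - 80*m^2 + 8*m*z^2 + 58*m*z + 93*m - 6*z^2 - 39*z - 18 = -16*m^3 - 252*m^2 + 64*m + z^2*(8*m - 2) + z*(-8*m^2 + 130*m - 32)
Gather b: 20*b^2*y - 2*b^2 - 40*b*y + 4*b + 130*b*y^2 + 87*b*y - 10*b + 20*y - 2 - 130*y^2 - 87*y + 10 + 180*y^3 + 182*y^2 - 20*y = b^2*(20*y - 2) + b*(130*y^2 + 47*y - 6) + 180*y^3 + 52*y^2 - 87*y + 8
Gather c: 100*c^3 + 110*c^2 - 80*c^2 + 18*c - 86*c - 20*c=100*c^3 + 30*c^2 - 88*c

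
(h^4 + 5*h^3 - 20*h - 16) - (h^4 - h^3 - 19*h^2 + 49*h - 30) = 6*h^3 + 19*h^2 - 69*h + 14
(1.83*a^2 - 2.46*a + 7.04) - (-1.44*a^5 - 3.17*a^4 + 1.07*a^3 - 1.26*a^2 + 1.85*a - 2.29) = 1.44*a^5 + 3.17*a^4 - 1.07*a^3 + 3.09*a^2 - 4.31*a + 9.33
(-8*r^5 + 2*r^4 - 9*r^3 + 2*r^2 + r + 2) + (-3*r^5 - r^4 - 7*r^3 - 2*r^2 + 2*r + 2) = -11*r^5 + r^4 - 16*r^3 + 3*r + 4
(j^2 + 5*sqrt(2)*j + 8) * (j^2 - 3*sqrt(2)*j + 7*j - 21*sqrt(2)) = j^4 + 2*sqrt(2)*j^3 + 7*j^3 - 22*j^2 + 14*sqrt(2)*j^2 - 154*j - 24*sqrt(2)*j - 168*sqrt(2)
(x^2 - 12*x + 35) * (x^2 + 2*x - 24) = x^4 - 10*x^3 - 13*x^2 + 358*x - 840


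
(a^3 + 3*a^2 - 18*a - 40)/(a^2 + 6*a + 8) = (a^2 + a - 20)/(a + 4)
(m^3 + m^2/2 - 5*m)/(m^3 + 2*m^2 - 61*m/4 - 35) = 2*m*(m - 2)/(2*m^2 - m - 28)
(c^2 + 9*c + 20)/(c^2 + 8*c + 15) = (c + 4)/(c + 3)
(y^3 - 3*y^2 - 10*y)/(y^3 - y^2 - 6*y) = (y - 5)/(y - 3)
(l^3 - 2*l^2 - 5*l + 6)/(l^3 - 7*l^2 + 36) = (l - 1)/(l - 6)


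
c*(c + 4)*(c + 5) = c^3 + 9*c^2 + 20*c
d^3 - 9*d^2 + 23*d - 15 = (d - 5)*(d - 3)*(d - 1)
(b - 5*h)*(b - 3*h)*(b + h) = b^3 - 7*b^2*h + 7*b*h^2 + 15*h^3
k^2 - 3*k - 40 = (k - 8)*(k + 5)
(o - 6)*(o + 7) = o^2 + o - 42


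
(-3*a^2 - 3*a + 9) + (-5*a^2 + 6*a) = -8*a^2 + 3*a + 9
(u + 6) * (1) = u + 6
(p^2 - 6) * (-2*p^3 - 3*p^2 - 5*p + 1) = -2*p^5 - 3*p^4 + 7*p^3 + 19*p^2 + 30*p - 6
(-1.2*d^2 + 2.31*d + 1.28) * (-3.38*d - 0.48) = 4.056*d^3 - 7.2318*d^2 - 5.4352*d - 0.6144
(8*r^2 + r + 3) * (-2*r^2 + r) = -16*r^4 + 6*r^3 - 5*r^2 + 3*r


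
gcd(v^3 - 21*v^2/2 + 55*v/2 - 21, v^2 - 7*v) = v - 7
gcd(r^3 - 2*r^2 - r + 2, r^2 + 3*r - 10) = r - 2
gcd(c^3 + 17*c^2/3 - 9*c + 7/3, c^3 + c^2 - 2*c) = c - 1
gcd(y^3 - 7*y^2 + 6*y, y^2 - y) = y^2 - y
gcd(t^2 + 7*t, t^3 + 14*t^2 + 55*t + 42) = t + 7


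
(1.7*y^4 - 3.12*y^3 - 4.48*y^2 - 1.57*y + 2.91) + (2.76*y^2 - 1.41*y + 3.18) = 1.7*y^4 - 3.12*y^3 - 1.72*y^2 - 2.98*y + 6.09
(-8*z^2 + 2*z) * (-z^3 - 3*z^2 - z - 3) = 8*z^5 + 22*z^4 + 2*z^3 + 22*z^2 - 6*z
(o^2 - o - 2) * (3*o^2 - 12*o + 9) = 3*o^4 - 15*o^3 + 15*o^2 + 15*o - 18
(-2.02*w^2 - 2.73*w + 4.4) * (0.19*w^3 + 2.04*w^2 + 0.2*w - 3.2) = -0.3838*w^5 - 4.6395*w^4 - 5.1372*w^3 + 14.894*w^2 + 9.616*w - 14.08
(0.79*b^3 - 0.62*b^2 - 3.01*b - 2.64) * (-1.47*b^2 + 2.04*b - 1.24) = -1.1613*b^5 + 2.523*b^4 + 2.1803*b^3 - 1.4908*b^2 - 1.6532*b + 3.2736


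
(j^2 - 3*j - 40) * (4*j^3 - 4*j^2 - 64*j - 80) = 4*j^5 - 16*j^4 - 212*j^3 + 272*j^2 + 2800*j + 3200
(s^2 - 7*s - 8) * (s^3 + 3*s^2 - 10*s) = s^5 - 4*s^4 - 39*s^3 + 46*s^2 + 80*s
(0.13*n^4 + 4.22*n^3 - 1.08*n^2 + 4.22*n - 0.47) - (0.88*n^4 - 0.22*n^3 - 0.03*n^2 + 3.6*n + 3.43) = -0.75*n^4 + 4.44*n^3 - 1.05*n^2 + 0.62*n - 3.9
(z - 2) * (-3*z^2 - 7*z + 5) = -3*z^3 - z^2 + 19*z - 10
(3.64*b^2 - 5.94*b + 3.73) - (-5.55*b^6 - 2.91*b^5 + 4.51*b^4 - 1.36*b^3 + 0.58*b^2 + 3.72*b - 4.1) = 5.55*b^6 + 2.91*b^5 - 4.51*b^4 + 1.36*b^3 + 3.06*b^2 - 9.66*b + 7.83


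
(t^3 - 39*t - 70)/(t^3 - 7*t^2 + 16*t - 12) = (t^3 - 39*t - 70)/(t^3 - 7*t^2 + 16*t - 12)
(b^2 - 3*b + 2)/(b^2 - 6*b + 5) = (b - 2)/(b - 5)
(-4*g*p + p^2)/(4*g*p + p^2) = (-4*g + p)/(4*g + p)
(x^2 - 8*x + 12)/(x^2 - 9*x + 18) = (x - 2)/(x - 3)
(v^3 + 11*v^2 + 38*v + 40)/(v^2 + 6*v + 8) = v + 5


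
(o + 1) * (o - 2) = o^2 - o - 2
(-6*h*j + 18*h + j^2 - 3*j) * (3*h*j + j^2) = -18*h^2*j^2 + 54*h^2*j - 3*h*j^3 + 9*h*j^2 + j^4 - 3*j^3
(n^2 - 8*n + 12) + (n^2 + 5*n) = 2*n^2 - 3*n + 12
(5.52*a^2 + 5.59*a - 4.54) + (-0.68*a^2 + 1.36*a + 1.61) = 4.84*a^2 + 6.95*a - 2.93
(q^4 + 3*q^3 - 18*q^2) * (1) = q^4 + 3*q^3 - 18*q^2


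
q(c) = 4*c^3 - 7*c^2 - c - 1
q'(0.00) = -1.00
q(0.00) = -1.00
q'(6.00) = 347.00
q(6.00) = 605.00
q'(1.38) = 2.53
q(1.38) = -5.20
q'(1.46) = 4.14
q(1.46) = -4.93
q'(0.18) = -3.13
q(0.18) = -1.38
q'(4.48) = 177.12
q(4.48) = 213.69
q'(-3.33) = 178.69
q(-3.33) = -223.00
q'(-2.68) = 122.71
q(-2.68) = -125.59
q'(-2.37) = 99.58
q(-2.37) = -91.20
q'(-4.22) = 271.78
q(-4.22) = -422.04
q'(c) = 12*c^2 - 14*c - 1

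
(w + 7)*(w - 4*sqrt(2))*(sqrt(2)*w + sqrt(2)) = sqrt(2)*w^3 - 8*w^2 + 8*sqrt(2)*w^2 - 64*w + 7*sqrt(2)*w - 56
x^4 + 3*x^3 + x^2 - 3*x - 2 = (x - 1)*(x + 1)^2*(x + 2)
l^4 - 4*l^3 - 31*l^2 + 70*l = l*(l - 7)*(l - 2)*(l + 5)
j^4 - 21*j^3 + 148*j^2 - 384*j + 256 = (j - 8)^2*(j - 4)*(j - 1)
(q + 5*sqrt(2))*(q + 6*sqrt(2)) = q^2 + 11*sqrt(2)*q + 60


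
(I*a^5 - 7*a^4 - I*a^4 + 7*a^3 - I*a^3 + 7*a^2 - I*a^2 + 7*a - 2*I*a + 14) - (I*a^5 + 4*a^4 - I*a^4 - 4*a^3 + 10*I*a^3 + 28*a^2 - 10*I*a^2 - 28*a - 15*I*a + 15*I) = -11*a^4 + 11*a^3 - 11*I*a^3 - 21*a^2 + 9*I*a^2 + 35*a + 13*I*a + 14 - 15*I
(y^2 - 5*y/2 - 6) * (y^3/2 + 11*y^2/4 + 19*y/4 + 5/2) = y^5/2 + 3*y^4/2 - 41*y^3/8 - 207*y^2/8 - 139*y/4 - 15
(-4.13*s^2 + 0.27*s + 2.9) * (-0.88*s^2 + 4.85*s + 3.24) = 3.6344*s^4 - 20.2681*s^3 - 14.6237*s^2 + 14.9398*s + 9.396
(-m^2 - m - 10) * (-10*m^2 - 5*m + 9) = 10*m^4 + 15*m^3 + 96*m^2 + 41*m - 90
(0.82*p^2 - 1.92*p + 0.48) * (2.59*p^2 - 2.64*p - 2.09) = 2.1238*p^4 - 7.1376*p^3 + 4.5982*p^2 + 2.7456*p - 1.0032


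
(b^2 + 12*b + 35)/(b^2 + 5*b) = (b + 7)/b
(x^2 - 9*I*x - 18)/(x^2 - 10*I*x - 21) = (x - 6*I)/(x - 7*I)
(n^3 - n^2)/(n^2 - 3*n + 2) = n^2/(n - 2)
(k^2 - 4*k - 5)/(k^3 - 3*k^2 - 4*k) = (k - 5)/(k*(k - 4))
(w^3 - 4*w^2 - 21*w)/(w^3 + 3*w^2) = (w - 7)/w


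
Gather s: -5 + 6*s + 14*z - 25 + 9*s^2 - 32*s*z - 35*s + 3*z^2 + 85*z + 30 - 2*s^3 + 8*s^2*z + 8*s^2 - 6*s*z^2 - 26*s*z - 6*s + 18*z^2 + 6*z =-2*s^3 + s^2*(8*z + 17) + s*(-6*z^2 - 58*z - 35) + 21*z^2 + 105*z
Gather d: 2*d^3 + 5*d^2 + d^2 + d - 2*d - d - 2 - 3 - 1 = 2*d^3 + 6*d^2 - 2*d - 6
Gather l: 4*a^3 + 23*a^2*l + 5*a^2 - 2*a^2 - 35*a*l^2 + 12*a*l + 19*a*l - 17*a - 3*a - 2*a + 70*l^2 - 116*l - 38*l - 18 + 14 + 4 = 4*a^3 + 3*a^2 - 22*a + l^2*(70 - 35*a) + l*(23*a^2 + 31*a - 154)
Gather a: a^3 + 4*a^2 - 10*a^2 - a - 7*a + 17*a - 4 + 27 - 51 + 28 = a^3 - 6*a^2 + 9*a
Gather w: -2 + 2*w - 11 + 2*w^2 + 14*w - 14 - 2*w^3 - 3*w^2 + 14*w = -2*w^3 - w^2 + 30*w - 27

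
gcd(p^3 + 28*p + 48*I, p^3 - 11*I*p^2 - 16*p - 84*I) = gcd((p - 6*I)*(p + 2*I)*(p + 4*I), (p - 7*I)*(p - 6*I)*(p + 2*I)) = p^2 - 4*I*p + 12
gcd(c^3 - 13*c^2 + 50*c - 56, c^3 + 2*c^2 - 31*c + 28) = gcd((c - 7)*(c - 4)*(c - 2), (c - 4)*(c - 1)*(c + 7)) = c - 4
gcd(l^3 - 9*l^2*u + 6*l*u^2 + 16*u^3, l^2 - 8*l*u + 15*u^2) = 1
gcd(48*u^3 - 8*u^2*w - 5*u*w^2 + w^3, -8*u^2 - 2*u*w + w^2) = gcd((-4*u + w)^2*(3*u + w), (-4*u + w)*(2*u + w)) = 4*u - w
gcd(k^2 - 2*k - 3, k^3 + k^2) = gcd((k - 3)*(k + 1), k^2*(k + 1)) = k + 1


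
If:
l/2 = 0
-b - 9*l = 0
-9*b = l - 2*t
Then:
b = 0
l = 0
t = 0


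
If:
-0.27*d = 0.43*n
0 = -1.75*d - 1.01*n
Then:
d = 0.00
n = 0.00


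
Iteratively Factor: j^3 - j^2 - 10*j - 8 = (j - 4)*(j^2 + 3*j + 2) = (j - 4)*(j + 1)*(j + 2)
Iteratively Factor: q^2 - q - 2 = (q - 2)*(q + 1)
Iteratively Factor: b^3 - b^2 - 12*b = (b - 4)*(b^2 + 3*b) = b*(b - 4)*(b + 3)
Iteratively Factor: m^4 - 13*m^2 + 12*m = (m - 1)*(m^3 + m^2 - 12*m) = m*(m - 1)*(m^2 + m - 12) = m*(m - 1)*(m + 4)*(m - 3)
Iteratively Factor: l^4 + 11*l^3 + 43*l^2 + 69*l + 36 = (l + 3)*(l^3 + 8*l^2 + 19*l + 12) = (l + 1)*(l + 3)*(l^2 + 7*l + 12) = (l + 1)*(l + 3)*(l + 4)*(l + 3)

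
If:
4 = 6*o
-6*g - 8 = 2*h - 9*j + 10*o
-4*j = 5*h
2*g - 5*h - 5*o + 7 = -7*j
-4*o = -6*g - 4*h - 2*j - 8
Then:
No Solution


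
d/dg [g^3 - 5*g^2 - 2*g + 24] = 3*g^2 - 10*g - 2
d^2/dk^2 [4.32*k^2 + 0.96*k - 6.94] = 8.64000000000000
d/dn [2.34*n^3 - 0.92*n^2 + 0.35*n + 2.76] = 7.02*n^2 - 1.84*n + 0.35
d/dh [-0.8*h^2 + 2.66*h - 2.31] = 2.66 - 1.6*h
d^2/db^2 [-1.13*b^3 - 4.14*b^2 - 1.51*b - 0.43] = -6.78*b - 8.28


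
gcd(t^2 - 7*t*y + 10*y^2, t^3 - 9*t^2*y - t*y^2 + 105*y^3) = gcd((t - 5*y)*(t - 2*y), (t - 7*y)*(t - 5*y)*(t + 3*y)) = -t + 5*y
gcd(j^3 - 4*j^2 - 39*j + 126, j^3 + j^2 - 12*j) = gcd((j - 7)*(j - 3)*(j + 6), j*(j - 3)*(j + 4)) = j - 3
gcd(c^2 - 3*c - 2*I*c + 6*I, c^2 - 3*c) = c - 3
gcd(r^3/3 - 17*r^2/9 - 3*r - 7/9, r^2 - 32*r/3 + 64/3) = 1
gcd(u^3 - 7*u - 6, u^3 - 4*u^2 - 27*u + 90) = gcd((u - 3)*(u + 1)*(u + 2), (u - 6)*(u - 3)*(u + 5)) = u - 3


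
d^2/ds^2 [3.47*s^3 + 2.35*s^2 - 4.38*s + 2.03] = 20.82*s + 4.7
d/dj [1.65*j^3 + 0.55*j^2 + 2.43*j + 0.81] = 4.95*j^2 + 1.1*j + 2.43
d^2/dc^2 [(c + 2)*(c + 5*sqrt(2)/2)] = 2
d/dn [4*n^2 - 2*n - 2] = 8*n - 2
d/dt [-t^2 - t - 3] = -2*t - 1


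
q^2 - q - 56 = (q - 8)*(q + 7)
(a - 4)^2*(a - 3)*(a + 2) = a^4 - 9*a^3 + 18*a^2 + 32*a - 96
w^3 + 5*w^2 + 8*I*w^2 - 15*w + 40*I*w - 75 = (w + 5)*(w + 3*I)*(w + 5*I)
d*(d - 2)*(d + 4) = d^3 + 2*d^2 - 8*d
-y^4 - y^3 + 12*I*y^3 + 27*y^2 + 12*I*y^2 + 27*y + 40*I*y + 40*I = (y - 8*I)*(y - 5*I)*(-I*y + 1)*(-I*y - I)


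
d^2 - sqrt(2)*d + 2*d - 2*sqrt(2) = (d + 2)*(d - sqrt(2))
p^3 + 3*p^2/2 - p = p*(p - 1/2)*(p + 2)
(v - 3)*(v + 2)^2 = v^3 + v^2 - 8*v - 12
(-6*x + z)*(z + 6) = -6*x*z - 36*x + z^2 + 6*z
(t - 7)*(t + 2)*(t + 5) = t^3 - 39*t - 70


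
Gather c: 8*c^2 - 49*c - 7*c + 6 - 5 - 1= 8*c^2 - 56*c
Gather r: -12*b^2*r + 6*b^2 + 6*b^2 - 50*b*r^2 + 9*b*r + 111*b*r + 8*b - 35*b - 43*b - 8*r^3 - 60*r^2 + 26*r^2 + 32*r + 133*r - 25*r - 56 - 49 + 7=12*b^2 - 70*b - 8*r^3 + r^2*(-50*b - 34) + r*(-12*b^2 + 120*b + 140) - 98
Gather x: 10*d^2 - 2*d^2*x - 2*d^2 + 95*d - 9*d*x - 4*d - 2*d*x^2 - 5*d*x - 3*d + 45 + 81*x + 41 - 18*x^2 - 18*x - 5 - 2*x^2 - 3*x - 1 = 8*d^2 + 88*d + x^2*(-2*d - 20) + x*(-2*d^2 - 14*d + 60) + 80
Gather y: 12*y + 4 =12*y + 4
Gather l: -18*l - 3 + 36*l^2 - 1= 36*l^2 - 18*l - 4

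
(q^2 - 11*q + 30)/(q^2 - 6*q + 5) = (q - 6)/(q - 1)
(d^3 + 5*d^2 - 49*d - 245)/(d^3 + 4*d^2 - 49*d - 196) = (d + 5)/(d + 4)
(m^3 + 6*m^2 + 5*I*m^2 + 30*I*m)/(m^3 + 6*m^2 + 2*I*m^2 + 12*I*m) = (m + 5*I)/(m + 2*I)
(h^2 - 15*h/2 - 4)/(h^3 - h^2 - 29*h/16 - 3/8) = 8*(-2*h^2 + 15*h + 8)/(-16*h^3 + 16*h^2 + 29*h + 6)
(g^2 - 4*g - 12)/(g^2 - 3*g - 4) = (-g^2 + 4*g + 12)/(-g^2 + 3*g + 4)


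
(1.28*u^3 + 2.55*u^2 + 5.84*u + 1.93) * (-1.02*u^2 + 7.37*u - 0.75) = -1.3056*u^5 + 6.8326*u^4 + 11.8767*u^3 + 39.1597*u^2 + 9.8441*u - 1.4475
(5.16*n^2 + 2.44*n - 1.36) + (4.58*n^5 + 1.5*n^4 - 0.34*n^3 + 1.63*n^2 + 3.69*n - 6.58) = 4.58*n^5 + 1.5*n^4 - 0.34*n^3 + 6.79*n^2 + 6.13*n - 7.94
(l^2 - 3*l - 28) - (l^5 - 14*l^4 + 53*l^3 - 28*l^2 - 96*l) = -l^5 + 14*l^4 - 53*l^3 + 29*l^2 + 93*l - 28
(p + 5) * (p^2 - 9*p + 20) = p^3 - 4*p^2 - 25*p + 100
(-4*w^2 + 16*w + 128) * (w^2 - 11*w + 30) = -4*w^4 + 60*w^3 - 168*w^2 - 928*w + 3840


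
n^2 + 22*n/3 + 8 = (n + 4/3)*(n + 6)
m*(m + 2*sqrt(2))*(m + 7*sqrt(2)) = m^3 + 9*sqrt(2)*m^2 + 28*m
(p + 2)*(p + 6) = p^2 + 8*p + 12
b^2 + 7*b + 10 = (b + 2)*(b + 5)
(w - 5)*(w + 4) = w^2 - w - 20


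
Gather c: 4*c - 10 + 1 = 4*c - 9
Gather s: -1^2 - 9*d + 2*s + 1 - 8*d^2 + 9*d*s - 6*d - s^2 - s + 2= -8*d^2 - 15*d - s^2 + s*(9*d + 1) + 2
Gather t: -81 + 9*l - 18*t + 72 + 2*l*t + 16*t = 9*l + t*(2*l - 2) - 9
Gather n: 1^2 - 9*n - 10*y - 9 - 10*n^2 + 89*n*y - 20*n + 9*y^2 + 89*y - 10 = -10*n^2 + n*(89*y - 29) + 9*y^2 + 79*y - 18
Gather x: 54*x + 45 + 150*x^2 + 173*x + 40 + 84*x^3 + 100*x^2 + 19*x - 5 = 84*x^3 + 250*x^2 + 246*x + 80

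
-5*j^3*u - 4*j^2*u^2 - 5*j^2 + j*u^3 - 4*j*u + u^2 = (-5*j + u)*(j + u)*(j*u + 1)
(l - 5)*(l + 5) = l^2 - 25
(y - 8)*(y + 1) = y^2 - 7*y - 8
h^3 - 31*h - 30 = (h - 6)*(h + 1)*(h + 5)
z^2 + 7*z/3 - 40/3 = (z - 8/3)*(z + 5)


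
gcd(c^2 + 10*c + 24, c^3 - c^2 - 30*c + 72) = c + 6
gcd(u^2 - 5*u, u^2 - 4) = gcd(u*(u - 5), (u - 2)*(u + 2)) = 1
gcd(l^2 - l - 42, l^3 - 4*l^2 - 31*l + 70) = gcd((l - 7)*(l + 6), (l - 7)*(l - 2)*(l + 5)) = l - 7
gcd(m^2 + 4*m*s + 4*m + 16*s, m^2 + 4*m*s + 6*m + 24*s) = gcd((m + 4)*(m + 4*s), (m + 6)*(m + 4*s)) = m + 4*s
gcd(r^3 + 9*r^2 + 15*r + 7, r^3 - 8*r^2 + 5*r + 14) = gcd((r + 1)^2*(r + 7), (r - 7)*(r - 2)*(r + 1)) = r + 1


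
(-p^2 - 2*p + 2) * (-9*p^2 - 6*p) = 9*p^4 + 24*p^3 - 6*p^2 - 12*p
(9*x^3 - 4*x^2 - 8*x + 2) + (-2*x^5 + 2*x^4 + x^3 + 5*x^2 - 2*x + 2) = -2*x^5 + 2*x^4 + 10*x^3 + x^2 - 10*x + 4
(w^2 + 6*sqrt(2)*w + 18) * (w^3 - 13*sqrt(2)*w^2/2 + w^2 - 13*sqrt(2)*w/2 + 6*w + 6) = w^5 - sqrt(2)*w^4/2 + w^4 - 54*w^3 - sqrt(2)*w^3/2 - 81*sqrt(2)*w^2 - 54*w^2 - 81*sqrt(2)*w + 108*w + 108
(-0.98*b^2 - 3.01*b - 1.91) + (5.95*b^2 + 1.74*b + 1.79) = 4.97*b^2 - 1.27*b - 0.12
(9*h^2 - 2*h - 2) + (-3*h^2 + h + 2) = 6*h^2 - h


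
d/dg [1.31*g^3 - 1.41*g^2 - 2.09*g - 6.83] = 3.93*g^2 - 2.82*g - 2.09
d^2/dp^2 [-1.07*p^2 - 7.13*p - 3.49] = -2.14000000000000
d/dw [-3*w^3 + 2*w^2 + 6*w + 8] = -9*w^2 + 4*w + 6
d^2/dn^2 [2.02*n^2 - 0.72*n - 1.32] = 4.04000000000000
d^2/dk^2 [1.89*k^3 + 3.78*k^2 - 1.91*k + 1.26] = 11.34*k + 7.56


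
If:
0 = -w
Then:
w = 0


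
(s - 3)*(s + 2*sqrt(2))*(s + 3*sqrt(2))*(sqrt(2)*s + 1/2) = sqrt(2)*s^4 - 3*sqrt(2)*s^3 + 21*s^3/2 - 63*s^2/2 + 29*sqrt(2)*s^2/2 - 87*sqrt(2)*s/2 + 6*s - 18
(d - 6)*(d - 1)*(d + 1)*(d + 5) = d^4 - d^3 - 31*d^2 + d + 30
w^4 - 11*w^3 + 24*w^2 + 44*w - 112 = (w - 7)*(w - 4)*(w - 2)*(w + 2)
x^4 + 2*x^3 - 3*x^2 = x^2*(x - 1)*(x + 3)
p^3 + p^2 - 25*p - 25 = (p - 5)*(p + 1)*(p + 5)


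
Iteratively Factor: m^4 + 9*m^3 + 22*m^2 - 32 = (m + 2)*(m^3 + 7*m^2 + 8*m - 16) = (m + 2)*(m + 4)*(m^2 + 3*m - 4) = (m - 1)*(m + 2)*(m + 4)*(m + 4)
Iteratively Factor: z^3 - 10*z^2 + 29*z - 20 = (z - 1)*(z^2 - 9*z + 20) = (z - 5)*(z - 1)*(z - 4)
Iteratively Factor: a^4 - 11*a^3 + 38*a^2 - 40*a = (a - 5)*(a^3 - 6*a^2 + 8*a) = (a - 5)*(a - 2)*(a^2 - 4*a) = (a - 5)*(a - 4)*(a - 2)*(a)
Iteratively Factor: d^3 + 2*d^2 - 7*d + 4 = (d + 4)*(d^2 - 2*d + 1) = (d - 1)*(d + 4)*(d - 1)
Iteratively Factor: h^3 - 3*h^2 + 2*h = (h - 2)*(h^2 - h) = (h - 2)*(h - 1)*(h)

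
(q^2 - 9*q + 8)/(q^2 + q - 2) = (q - 8)/(q + 2)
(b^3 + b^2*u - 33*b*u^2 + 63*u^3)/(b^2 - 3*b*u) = b + 4*u - 21*u^2/b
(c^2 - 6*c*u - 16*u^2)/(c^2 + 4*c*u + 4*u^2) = (c - 8*u)/(c + 2*u)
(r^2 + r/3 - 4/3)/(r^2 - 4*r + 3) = (r + 4/3)/(r - 3)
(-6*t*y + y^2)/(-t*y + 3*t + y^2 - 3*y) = y*(6*t - y)/(t*y - 3*t - y^2 + 3*y)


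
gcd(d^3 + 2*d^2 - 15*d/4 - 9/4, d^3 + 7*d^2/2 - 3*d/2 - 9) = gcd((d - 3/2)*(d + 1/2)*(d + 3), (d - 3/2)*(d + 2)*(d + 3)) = d^2 + 3*d/2 - 9/2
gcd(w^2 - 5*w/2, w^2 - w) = w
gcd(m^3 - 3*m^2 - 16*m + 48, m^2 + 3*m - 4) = m + 4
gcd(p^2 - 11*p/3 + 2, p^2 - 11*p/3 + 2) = p^2 - 11*p/3 + 2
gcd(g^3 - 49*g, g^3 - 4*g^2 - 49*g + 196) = g^2 - 49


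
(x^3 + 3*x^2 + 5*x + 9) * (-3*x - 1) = -3*x^4 - 10*x^3 - 18*x^2 - 32*x - 9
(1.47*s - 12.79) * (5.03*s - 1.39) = 7.3941*s^2 - 66.377*s + 17.7781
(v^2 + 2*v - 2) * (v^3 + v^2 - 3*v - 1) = v^5 + 3*v^4 - 3*v^3 - 9*v^2 + 4*v + 2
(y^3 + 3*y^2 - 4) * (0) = 0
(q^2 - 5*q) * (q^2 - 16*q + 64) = q^4 - 21*q^3 + 144*q^2 - 320*q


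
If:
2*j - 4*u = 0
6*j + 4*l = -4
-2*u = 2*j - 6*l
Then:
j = -1/2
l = -1/4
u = -1/4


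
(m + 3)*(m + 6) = m^2 + 9*m + 18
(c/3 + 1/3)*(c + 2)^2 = c^3/3 + 5*c^2/3 + 8*c/3 + 4/3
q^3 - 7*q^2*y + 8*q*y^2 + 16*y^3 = (q - 4*y)^2*(q + y)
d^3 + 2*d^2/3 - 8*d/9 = d*(d - 2/3)*(d + 4/3)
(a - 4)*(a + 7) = a^2 + 3*a - 28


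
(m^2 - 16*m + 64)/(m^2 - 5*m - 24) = (m - 8)/(m + 3)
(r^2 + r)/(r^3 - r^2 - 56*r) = (r + 1)/(r^2 - r - 56)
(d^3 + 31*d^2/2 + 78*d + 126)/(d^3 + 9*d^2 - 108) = (d + 7/2)/(d - 3)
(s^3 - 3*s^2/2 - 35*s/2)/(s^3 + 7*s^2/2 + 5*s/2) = (2*s^2 - 3*s - 35)/(2*s^2 + 7*s + 5)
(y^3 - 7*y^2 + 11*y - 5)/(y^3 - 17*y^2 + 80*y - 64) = (y^2 - 6*y + 5)/(y^2 - 16*y + 64)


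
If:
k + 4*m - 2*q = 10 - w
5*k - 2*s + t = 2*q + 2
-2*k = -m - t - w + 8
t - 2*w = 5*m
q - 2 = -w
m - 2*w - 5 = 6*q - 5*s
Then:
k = -586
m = -882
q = -1374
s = -921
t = -1658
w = 1376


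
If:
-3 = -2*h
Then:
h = 3/2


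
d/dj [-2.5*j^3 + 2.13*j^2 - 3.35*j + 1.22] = -7.5*j^2 + 4.26*j - 3.35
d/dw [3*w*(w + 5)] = 6*w + 15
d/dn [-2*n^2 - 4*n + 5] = -4*n - 4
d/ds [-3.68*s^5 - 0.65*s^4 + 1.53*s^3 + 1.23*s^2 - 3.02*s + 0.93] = -18.4*s^4 - 2.6*s^3 + 4.59*s^2 + 2.46*s - 3.02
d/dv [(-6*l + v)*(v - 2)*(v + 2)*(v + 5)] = -18*l*v^2 - 60*l*v + 24*l + 4*v^3 + 15*v^2 - 8*v - 20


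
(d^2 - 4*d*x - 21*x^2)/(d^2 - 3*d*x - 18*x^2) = (-d + 7*x)/(-d + 6*x)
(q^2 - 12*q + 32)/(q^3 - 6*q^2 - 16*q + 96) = (q - 8)/(q^2 - 2*q - 24)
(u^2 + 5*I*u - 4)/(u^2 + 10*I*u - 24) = (u + I)/(u + 6*I)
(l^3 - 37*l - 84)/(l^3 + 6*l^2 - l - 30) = (l^2 - 3*l - 28)/(l^2 + 3*l - 10)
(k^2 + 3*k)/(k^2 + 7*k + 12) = k/(k + 4)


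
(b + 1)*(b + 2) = b^2 + 3*b + 2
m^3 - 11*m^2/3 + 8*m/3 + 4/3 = (m - 2)^2*(m + 1/3)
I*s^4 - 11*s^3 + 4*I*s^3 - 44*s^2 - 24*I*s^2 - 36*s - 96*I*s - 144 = (s + 4)*(s + 6*I)^2*(I*s + 1)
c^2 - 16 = (c - 4)*(c + 4)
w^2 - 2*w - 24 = (w - 6)*(w + 4)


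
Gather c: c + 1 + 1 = c + 2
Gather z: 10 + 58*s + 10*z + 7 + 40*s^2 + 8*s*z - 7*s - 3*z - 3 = 40*s^2 + 51*s + z*(8*s + 7) + 14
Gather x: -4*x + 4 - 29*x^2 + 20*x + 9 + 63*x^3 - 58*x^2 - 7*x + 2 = 63*x^3 - 87*x^2 + 9*x + 15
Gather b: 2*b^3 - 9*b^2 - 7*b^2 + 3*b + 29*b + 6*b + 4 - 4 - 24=2*b^3 - 16*b^2 + 38*b - 24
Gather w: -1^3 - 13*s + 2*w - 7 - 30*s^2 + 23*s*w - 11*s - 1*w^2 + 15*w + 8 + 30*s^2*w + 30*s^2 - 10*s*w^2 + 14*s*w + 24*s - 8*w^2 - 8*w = w^2*(-10*s - 9) + w*(30*s^2 + 37*s + 9)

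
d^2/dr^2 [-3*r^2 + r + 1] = -6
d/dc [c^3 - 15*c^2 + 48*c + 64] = 3*c^2 - 30*c + 48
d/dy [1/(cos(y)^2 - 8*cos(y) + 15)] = 2*(cos(y) - 4)*sin(y)/(cos(y)^2 - 8*cos(y) + 15)^2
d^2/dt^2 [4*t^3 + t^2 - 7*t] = 24*t + 2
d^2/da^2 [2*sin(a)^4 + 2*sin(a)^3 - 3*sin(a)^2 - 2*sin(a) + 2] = -32*sin(a)^4 - 18*sin(a)^3 + 36*sin(a)^2 + 14*sin(a) - 6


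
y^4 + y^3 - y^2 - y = y*(y - 1)*(y + 1)^2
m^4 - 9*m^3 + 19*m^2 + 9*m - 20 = (m - 5)*(m - 4)*(m - 1)*(m + 1)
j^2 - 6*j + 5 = (j - 5)*(j - 1)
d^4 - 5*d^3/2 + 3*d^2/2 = d^2*(d - 3/2)*(d - 1)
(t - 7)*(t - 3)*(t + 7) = t^3 - 3*t^2 - 49*t + 147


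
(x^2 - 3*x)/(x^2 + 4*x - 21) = x/(x + 7)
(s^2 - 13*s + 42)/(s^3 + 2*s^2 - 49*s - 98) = (s - 6)/(s^2 + 9*s + 14)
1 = 1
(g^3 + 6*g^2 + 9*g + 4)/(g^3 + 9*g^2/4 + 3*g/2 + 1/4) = 4*(g + 4)/(4*g + 1)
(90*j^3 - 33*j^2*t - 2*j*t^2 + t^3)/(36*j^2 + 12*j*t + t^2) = (15*j^2 - 8*j*t + t^2)/(6*j + t)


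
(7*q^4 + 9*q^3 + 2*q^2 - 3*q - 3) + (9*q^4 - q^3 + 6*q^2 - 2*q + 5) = 16*q^4 + 8*q^3 + 8*q^2 - 5*q + 2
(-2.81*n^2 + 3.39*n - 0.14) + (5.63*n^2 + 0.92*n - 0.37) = 2.82*n^2 + 4.31*n - 0.51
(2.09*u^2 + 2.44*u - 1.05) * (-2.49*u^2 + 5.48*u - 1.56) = -5.2041*u^4 + 5.3776*u^3 + 12.7253*u^2 - 9.5604*u + 1.638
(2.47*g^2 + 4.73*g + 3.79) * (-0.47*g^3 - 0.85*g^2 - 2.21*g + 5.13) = -1.1609*g^5 - 4.3226*g^4 - 11.2605*g^3 - 1.0037*g^2 + 15.889*g + 19.4427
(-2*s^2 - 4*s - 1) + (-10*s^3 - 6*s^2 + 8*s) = -10*s^3 - 8*s^2 + 4*s - 1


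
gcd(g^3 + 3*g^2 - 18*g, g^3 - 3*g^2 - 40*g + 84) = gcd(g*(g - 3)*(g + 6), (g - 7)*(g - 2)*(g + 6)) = g + 6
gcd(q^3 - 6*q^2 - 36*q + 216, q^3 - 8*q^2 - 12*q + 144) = q^2 - 12*q + 36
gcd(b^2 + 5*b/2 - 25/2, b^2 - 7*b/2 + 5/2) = b - 5/2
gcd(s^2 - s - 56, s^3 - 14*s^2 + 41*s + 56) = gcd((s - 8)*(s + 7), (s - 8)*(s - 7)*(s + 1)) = s - 8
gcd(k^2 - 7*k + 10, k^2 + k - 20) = 1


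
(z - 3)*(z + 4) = z^2 + z - 12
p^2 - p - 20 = (p - 5)*(p + 4)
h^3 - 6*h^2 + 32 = (h - 4)^2*(h + 2)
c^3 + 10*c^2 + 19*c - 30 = (c - 1)*(c + 5)*(c + 6)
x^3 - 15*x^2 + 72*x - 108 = (x - 6)^2*(x - 3)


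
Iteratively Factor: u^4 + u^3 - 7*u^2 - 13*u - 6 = (u + 1)*(u^3 - 7*u - 6) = (u - 3)*(u + 1)*(u^2 + 3*u + 2) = (u - 3)*(u + 1)*(u + 2)*(u + 1)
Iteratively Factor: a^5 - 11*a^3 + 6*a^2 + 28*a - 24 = (a + 3)*(a^4 - 3*a^3 - 2*a^2 + 12*a - 8) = (a + 2)*(a + 3)*(a^3 - 5*a^2 + 8*a - 4) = (a - 2)*(a + 2)*(a + 3)*(a^2 - 3*a + 2) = (a - 2)*(a - 1)*(a + 2)*(a + 3)*(a - 2)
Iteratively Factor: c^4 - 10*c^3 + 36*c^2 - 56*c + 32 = (c - 4)*(c^3 - 6*c^2 + 12*c - 8) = (c - 4)*(c - 2)*(c^2 - 4*c + 4) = (c - 4)*(c - 2)^2*(c - 2)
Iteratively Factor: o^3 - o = (o - 1)*(o^2 + o) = o*(o - 1)*(o + 1)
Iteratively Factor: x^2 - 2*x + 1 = (x - 1)*(x - 1)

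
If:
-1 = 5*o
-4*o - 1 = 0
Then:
No Solution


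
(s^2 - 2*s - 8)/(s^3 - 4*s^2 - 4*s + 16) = 1/(s - 2)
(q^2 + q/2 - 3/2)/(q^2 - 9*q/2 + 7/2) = (2*q + 3)/(2*q - 7)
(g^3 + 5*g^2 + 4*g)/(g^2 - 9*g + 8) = g*(g^2 + 5*g + 4)/(g^2 - 9*g + 8)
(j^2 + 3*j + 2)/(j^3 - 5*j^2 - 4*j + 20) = (j + 1)/(j^2 - 7*j + 10)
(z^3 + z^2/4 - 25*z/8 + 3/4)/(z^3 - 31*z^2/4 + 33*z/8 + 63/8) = (4*z^2 + 7*z - 2)/(4*z^2 - 25*z - 21)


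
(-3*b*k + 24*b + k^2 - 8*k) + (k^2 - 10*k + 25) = -3*b*k + 24*b + 2*k^2 - 18*k + 25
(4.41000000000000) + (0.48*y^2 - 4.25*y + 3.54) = 0.48*y^2 - 4.25*y + 7.95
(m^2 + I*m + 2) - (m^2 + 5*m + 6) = -5*m + I*m - 4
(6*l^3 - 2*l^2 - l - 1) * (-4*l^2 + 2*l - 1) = -24*l^5 + 20*l^4 - 6*l^3 + 4*l^2 - l + 1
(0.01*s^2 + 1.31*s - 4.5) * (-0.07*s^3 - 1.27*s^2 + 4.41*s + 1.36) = -0.0007*s^5 - 0.1044*s^4 - 1.3046*s^3 + 11.5057*s^2 - 18.0634*s - 6.12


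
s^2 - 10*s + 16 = (s - 8)*(s - 2)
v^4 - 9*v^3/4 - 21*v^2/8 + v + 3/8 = (v - 3)*(v - 1/2)*(v + 1/4)*(v + 1)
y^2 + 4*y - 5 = (y - 1)*(y + 5)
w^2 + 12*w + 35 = (w + 5)*(w + 7)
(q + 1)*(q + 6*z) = q^2 + 6*q*z + q + 6*z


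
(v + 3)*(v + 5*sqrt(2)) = v^2 + 3*v + 5*sqrt(2)*v + 15*sqrt(2)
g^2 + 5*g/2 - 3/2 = (g - 1/2)*(g + 3)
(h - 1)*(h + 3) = h^2 + 2*h - 3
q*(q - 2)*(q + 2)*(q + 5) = q^4 + 5*q^3 - 4*q^2 - 20*q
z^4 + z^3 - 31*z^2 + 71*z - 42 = (z - 3)*(z - 2)*(z - 1)*(z + 7)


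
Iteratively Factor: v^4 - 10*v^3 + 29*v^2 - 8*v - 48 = (v - 3)*(v^3 - 7*v^2 + 8*v + 16) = (v - 3)*(v + 1)*(v^2 - 8*v + 16) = (v - 4)*(v - 3)*(v + 1)*(v - 4)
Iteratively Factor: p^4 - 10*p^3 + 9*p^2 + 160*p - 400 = (p - 4)*(p^3 - 6*p^2 - 15*p + 100) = (p - 4)*(p + 4)*(p^2 - 10*p + 25) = (p - 5)*(p - 4)*(p + 4)*(p - 5)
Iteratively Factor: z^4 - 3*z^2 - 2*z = (z - 2)*(z^3 + 2*z^2 + z) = (z - 2)*(z + 1)*(z^2 + z) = z*(z - 2)*(z + 1)*(z + 1)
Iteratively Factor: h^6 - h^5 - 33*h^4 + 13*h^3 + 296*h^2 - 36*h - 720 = (h + 3)*(h^5 - 4*h^4 - 21*h^3 + 76*h^2 + 68*h - 240) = (h + 2)*(h + 3)*(h^4 - 6*h^3 - 9*h^2 + 94*h - 120) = (h - 5)*(h + 2)*(h + 3)*(h^3 - h^2 - 14*h + 24) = (h - 5)*(h - 2)*(h + 2)*(h + 3)*(h^2 + h - 12) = (h - 5)*(h - 3)*(h - 2)*(h + 2)*(h + 3)*(h + 4)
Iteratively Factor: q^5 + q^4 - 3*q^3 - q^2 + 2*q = (q - 1)*(q^4 + 2*q^3 - q^2 - 2*q) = (q - 1)*(q + 1)*(q^3 + q^2 - 2*q) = (q - 1)*(q + 1)*(q + 2)*(q^2 - q) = q*(q - 1)*(q + 1)*(q + 2)*(q - 1)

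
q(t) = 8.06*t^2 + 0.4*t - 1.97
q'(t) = 16.12*t + 0.4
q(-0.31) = -1.32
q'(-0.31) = -4.60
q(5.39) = 234.35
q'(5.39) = 87.29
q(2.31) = 41.96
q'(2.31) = 37.64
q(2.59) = 53.13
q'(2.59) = 42.15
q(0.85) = 4.19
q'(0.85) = 14.10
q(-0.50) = -0.16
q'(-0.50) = -7.66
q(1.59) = 19.04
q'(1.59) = 26.03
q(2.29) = 41.21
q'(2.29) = 37.31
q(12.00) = 1163.47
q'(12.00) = 193.84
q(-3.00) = 69.37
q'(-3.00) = -47.96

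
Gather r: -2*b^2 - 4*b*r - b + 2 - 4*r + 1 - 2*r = -2*b^2 - b + r*(-4*b - 6) + 3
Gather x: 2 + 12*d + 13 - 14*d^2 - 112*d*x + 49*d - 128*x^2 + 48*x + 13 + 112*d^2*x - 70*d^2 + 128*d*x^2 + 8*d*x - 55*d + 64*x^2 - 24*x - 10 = -84*d^2 + 6*d + x^2*(128*d - 64) + x*(112*d^2 - 104*d + 24) + 18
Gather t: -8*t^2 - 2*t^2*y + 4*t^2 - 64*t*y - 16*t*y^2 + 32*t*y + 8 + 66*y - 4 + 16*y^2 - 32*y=t^2*(-2*y - 4) + t*(-16*y^2 - 32*y) + 16*y^2 + 34*y + 4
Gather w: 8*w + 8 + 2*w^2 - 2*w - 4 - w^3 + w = -w^3 + 2*w^2 + 7*w + 4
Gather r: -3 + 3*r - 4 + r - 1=4*r - 8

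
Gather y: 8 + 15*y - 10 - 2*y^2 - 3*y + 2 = -2*y^2 + 12*y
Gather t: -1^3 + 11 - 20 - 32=-42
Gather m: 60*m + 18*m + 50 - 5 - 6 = 78*m + 39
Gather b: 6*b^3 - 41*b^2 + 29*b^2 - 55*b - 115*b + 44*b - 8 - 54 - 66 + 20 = 6*b^3 - 12*b^2 - 126*b - 108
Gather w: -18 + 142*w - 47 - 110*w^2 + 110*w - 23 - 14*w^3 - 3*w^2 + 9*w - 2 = -14*w^3 - 113*w^2 + 261*w - 90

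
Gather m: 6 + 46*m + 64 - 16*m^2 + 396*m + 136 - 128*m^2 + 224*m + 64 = -144*m^2 + 666*m + 270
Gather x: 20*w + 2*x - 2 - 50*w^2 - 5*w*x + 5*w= -50*w^2 + 25*w + x*(2 - 5*w) - 2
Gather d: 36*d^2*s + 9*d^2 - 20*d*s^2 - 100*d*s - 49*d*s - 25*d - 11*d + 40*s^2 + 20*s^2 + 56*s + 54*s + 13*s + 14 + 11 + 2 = d^2*(36*s + 9) + d*(-20*s^2 - 149*s - 36) + 60*s^2 + 123*s + 27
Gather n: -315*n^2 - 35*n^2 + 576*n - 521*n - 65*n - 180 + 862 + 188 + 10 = -350*n^2 - 10*n + 880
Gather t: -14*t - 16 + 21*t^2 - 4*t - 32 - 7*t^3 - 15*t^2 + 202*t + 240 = -7*t^3 + 6*t^2 + 184*t + 192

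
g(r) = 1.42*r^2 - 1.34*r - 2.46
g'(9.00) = 24.22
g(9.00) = 100.50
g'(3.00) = 7.18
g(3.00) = 6.30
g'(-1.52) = -5.66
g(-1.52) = 2.86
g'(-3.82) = -12.19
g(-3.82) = 23.38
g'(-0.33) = -2.28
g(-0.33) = -1.86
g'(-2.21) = -7.62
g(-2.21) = 7.44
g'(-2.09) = -7.28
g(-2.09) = 6.54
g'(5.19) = 13.40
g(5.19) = 28.83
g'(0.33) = -0.40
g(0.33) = -2.75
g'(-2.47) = -8.35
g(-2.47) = 9.51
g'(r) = 2.84*r - 1.34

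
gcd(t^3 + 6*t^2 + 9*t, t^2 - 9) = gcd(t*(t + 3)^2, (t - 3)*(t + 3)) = t + 3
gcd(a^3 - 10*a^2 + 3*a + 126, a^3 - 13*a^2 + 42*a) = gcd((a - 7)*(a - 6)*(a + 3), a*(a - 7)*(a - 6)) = a^2 - 13*a + 42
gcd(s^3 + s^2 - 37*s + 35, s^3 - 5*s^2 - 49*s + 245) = s^2 + 2*s - 35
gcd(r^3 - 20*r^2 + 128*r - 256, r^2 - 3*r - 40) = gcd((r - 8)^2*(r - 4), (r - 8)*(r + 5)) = r - 8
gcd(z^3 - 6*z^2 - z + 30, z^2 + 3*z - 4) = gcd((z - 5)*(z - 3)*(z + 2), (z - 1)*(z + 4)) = 1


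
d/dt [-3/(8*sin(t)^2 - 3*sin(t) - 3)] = 3*(16*sin(t) - 3)*cos(t)/(-8*sin(t)^2 + 3*sin(t) + 3)^2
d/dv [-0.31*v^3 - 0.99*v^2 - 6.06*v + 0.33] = -0.93*v^2 - 1.98*v - 6.06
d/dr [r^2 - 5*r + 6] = 2*r - 5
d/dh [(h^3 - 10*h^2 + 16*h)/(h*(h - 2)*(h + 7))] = 15/(h^2 + 14*h + 49)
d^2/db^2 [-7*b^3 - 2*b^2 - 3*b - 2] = -42*b - 4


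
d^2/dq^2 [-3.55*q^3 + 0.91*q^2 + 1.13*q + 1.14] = 1.82 - 21.3*q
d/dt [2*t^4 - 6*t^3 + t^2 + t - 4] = 8*t^3 - 18*t^2 + 2*t + 1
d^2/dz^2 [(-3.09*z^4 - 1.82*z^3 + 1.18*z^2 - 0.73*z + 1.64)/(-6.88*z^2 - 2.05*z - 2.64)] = (292.526592*z^6 + 261.48816*z^5 + 414.660078*z^4 + 319.145996*z^3 - 19.643232*z^2 - 142.230144*z + 21.44132)/(325.660672*z^6 + 291.10656*z^5 + 461.628048*z^4 + 232.022485*z^3 + 177.136344*z^2 + 42.86304*z + 18.399744)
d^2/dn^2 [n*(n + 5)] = 2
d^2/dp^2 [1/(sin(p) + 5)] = (5*sin(p) + cos(p)^2 + 1)/(sin(p) + 5)^3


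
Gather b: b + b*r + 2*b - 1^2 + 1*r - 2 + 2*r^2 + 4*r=b*(r + 3) + 2*r^2 + 5*r - 3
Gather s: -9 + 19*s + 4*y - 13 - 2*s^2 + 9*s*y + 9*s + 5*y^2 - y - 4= -2*s^2 + s*(9*y + 28) + 5*y^2 + 3*y - 26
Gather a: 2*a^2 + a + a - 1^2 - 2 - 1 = 2*a^2 + 2*a - 4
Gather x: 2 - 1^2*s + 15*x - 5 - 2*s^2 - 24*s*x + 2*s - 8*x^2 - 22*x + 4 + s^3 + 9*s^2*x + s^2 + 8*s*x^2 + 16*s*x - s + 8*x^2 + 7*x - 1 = s^3 - s^2 + 8*s*x^2 + x*(9*s^2 - 8*s)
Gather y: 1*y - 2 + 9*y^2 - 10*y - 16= 9*y^2 - 9*y - 18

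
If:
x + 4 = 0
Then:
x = -4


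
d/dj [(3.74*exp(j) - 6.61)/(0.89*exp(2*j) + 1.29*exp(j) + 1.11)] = (-3.3286*exp(2*j) + 11.7658*exp(j) + 12.6783)*exp(j)/(0.7921*exp(4*j) + 2.2962*exp(3*j) + 3.6399*exp(2*j) + 2.8638*exp(j) + 1.2321)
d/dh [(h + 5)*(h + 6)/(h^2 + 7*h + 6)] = -4/(h^2 + 2*h + 1)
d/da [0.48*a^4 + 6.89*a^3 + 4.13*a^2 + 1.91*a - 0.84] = 1.92*a^3 + 20.67*a^2 + 8.26*a + 1.91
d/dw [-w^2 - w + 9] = -2*w - 1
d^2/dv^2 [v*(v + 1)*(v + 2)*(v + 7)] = 12*v^2 + 60*v + 46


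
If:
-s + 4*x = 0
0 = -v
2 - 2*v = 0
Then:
No Solution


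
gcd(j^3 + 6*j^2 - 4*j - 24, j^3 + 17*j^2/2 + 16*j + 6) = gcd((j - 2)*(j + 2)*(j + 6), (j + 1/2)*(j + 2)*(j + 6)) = j^2 + 8*j + 12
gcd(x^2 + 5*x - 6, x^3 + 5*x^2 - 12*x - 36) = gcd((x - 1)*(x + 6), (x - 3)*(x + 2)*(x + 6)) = x + 6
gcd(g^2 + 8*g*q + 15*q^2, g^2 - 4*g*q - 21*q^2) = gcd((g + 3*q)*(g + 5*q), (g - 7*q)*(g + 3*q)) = g + 3*q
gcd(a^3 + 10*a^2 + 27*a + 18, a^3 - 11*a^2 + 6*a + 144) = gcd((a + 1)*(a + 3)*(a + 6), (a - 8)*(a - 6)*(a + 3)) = a + 3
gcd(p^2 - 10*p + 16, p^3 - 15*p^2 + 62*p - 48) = p - 8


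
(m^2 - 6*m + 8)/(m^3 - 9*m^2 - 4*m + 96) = (m - 2)/(m^2 - 5*m - 24)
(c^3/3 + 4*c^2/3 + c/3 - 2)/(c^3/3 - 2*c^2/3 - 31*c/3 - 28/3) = (-c^3 - 4*c^2 - c + 6)/(-c^3 + 2*c^2 + 31*c + 28)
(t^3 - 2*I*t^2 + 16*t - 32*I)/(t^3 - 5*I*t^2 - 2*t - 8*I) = (t + 4*I)/(t + I)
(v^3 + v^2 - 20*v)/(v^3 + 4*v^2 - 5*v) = (v - 4)/(v - 1)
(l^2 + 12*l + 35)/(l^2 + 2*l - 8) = (l^2 + 12*l + 35)/(l^2 + 2*l - 8)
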